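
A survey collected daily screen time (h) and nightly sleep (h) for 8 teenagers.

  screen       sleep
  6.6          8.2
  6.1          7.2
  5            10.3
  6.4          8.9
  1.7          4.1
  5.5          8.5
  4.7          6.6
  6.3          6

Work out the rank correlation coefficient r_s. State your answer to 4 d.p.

0.3333

Rank screen: 8, 5, 3, 7, 1, 4, 2, 6
Rank sleep: 5, 4, 8, 7, 1, 6, 3, 2
d = rank(screen) − rank(sleep): 3, 1, -5, 0, 0, -2, -1, 4; Σd² = 56
ρ = 1 − 6Σd² / [n(n²−1)] = 1 − 6×56 / (8×63) = 1 − 336/504 ≈ 0.3333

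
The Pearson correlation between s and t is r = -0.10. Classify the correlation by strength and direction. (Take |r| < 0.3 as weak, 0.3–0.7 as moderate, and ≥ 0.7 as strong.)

weak negative

r = -0.10 < 0 so the relationship is negative.
|r| = 0.10, which falls in the weak range.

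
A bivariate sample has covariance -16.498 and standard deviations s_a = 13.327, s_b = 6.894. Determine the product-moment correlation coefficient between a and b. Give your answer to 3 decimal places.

r = Cov(a,b) / (s_a · s_b) = -16.498 / (13.327 × 6.894)
  = -16.498 / 91.8763 ≈ -0.180

-0.180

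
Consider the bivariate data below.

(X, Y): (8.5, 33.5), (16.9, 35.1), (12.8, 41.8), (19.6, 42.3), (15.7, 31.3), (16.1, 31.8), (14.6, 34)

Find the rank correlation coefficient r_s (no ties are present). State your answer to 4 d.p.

0.2857

Rank X: 1, 6, 2, 7, 4, 5, 3
Rank Y: 3, 5, 6, 7, 1, 2, 4
d = rank(X) − rank(Y): -2, 1, -4, 0, 3, 3, -1; Σd² = 40
ρ = 1 − 6Σd² / [n(n²−1)] = 1 − 6×40 / (7×48) = 1 − 240/336 ≈ 0.2857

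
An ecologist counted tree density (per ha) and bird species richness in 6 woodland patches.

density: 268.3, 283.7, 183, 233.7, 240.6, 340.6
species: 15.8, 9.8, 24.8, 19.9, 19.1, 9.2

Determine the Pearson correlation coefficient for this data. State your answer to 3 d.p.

n = 6, Σx = 1549.9, Σy = 98.6, Σx² = 414471.99, Σy² = 1806.18, Σxy = 23937.41
nΣxy − ΣxΣy = 143624.46 − 152820.14 = -9195.68
nΣx² − (Σx)² = 2486831.94 − 2402190.01 = 84641.93; nΣy² − (Σy)² = 10837.08 − 9721.96 = 1115.12
r = -9195.68 / √(84641.93 × 1115.12) = -9195.68 / 9715.2411 ≈ -0.947

-0.947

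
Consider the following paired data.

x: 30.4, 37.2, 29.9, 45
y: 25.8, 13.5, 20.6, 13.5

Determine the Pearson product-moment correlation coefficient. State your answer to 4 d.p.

n = 4, Σx = 142.5, Σy = 73.4, Σx² = 5227.01, Σy² = 1454.5, Σxy = 2509.96
nΣxy − ΣxΣy = 10039.84 − 10459.5 = -419.66
nΣx² − (Σx)² = 20908.04 − 20306.25 = 601.79; nΣy² − (Σy)² = 5818 − 5387.56 = 430.44
r = -419.66 / √(601.79 × 430.44) = -419.66 / 508.9543 ≈ -0.8246

-0.8246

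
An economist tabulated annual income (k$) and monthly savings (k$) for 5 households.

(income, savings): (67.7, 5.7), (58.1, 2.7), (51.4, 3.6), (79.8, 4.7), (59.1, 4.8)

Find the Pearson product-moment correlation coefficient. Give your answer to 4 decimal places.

0.5366

n = 5, Σx = 316.1, Σy = 21.5, Σx² = 20461.71, Σy² = 97.87, Σxy = 1386.54
nΣxy − ΣxΣy = 6932.7 − 6796.15 = 136.55
nΣx² − (Σx)² = 102308.55 − 99919.21 = 2389.34; nΣy² − (Σy)² = 489.35 − 462.25 = 27.1
r = 136.55 / √(2389.34 × 27.1) = 136.55 / 254.4624 ≈ 0.5366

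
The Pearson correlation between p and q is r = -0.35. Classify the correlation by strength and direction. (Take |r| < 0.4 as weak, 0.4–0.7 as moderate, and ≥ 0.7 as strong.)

weak negative

r = -0.35 < 0 so the relationship is negative.
|r| = 0.35, which falls in the weak range.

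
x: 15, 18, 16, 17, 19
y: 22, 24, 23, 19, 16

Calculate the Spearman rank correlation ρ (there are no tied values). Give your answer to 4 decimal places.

Rank x: 1, 4, 2, 3, 5
Rank y: 3, 5, 4, 2, 1
d = rank(x) − rank(y): -2, -1, -2, 1, 4; Σd² = 26
ρ = 1 − 6Σd² / [n(n²−1)] = 1 − 6×26 / (5×24) = 1 − 156/120 ≈ -0.3000

-0.3000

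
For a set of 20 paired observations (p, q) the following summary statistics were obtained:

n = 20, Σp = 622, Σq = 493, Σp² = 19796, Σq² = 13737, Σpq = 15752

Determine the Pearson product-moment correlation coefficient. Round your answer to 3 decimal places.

r = (nΣpq − ΣpΣq) / √[(nΣp² − (Σp)²)(nΣq² − (Σq)²)]
Numerator: 20×15752 − 622×493 = 8394
Denominator: √[(395920 − 386884)(274740 − 243049)] = √[9036 × 31691] = 16922.1711
r = 8394 / 16922.1711 ≈ 0.496

0.496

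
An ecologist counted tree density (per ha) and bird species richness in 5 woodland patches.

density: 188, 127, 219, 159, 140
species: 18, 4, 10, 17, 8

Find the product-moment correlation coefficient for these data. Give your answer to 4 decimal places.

n = 5, Σx = 833, Σy = 57, Σx² = 144315, Σy² = 793, Σxy = 9905
nΣxy − ΣxΣy = 49525 − 47481 = 2044
nΣx² − (Σx)² = 721575 − 693889 = 27686; nΣy² − (Σy)² = 3965 − 3249 = 716
r = 2044 / √(27686 × 716) = 2044 / 4452.3225 ≈ 0.4591

0.4591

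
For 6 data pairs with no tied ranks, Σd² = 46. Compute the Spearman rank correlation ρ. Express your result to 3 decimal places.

-0.314

ρ = 1 − 6Σd² / [n(n²−1)] = 1 − 6×46 / (6×35)
  = 1 − 276/210 = 1 − 1.3143 ≈ -0.314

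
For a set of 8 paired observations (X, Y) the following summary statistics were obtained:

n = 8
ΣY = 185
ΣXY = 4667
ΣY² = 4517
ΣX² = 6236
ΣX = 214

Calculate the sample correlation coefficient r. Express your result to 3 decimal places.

r = (nΣXY − ΣXΣY) / √[(nΣX² − (ΣX)²)(nΣY² − (ΣY)²)]
Numerator: 8×4667 − 214×185 = -2254
Denominator: √[(49888 − 45796)(36136 − 34225)] = √[4092 × 1911] = 2796.3927
r = -2254 / 2796.3927 ≈ -0.806

-0.806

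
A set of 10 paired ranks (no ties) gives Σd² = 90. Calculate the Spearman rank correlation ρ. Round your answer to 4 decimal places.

ρ = 1 − 6Σd² / [n(n²−1)] = 1 − 6×90 / (10×99)
  = 1 − 540/990 = 1 − 0.54545 ≈ 0.4545

0.4545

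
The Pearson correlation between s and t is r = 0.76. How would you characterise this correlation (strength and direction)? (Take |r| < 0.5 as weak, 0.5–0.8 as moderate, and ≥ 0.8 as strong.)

moderate positive

r = 0.76 > 0 so the relationship is positive.
|r| = 0.76, which falls in the moderate range.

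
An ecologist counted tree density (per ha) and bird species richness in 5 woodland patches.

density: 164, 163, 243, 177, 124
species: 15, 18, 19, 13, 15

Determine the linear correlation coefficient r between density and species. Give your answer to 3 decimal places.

n = 5, Σx = 871, Σy = 80, Σx² = 159219, Σy² = 1304, Σxy = 14172
nΣxy − ΣxΣy = 70860 − 69680 = 1180
nΣx² − (Σx)² = 796095 − 758641 = 37454; nΣy² − (Σy)² = 6520 − 6400 = 120
r = 1180 / √(37454 × 120) = 1180 / 2120.0189 ≈ 0.557

0.557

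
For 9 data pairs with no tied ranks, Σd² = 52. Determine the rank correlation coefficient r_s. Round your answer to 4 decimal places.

0.5667

ρ = 1 − 6Σd² / [n(n²−1)] = 1 − 6×52 / (9×80)
  = 1 − 312/720 = 1 − 0.43333 ≈ 0.5667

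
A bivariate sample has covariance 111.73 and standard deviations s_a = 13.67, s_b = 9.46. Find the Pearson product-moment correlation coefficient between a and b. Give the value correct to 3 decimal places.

r = Cov(a,b) / (s_a · s_b) = 111.73 / (13.67 × 9.46)
  = 111.73 / 129.3182 ≈ 0.864

0.864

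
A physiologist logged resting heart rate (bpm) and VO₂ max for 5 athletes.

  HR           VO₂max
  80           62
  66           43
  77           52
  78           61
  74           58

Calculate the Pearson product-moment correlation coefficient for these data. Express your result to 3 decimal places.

0.883

n = 5, Σx = 375, Σy = 276, Σx² = 28245, Σy² = 15482, Σxy = 20852
nΣxy − ΣxΣy = 104260 − 103500 = 760
nΣx² − (Σx)² = 141225 − 140625 = 600; nΣy² − (Σy)² = 77410 − 76176 = 1234
r = 760 / √(600 × 1234) = 760 / 860.4650 ≈ 0.883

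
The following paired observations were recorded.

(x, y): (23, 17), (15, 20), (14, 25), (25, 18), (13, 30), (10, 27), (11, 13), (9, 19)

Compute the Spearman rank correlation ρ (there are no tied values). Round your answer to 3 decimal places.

Rank x: 7, 6, 5, 8, 4, 2, 3, 1
Rank y: 2, 5, 6, 3, 8, 7, 1, 4
d = rank(x) − rank(y): 5, 1, -1, 5, -4, -5, 2, -3; Σd² = 106
ρ = 1 − 6Σd² / [n(n²−1)] = 1 − 6×106 / (8×63) = 1 − 636/504 ≈ -0.262

-0.262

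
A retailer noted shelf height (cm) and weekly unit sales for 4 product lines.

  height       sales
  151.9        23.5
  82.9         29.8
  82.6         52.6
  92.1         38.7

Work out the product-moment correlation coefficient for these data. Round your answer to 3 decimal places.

-0.678

n = 4, Σx = 409.5, Σy = 144.6, Σx² = 45251.19, Σy² = 5704.74, Σxy = 13949.1
nΣxy − ΣxΣy = 55796.4 − 59213.7 = -3417.3
nΣx² − (Σx)² = 181004.76 − 167690.25 = 13314.51; nΣy² − (Σy)² = 22818.96 − 20909.16 = 1909.8
r = -3417.3 / √(13314.51 × 1909.8) = -3417.3 / 5042.6234 ≈ -0.678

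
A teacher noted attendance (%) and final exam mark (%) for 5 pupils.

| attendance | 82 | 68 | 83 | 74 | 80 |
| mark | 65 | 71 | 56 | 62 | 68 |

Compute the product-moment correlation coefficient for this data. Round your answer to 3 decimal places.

n = 5, Σx = 387, Σy = 322, Σx² = 30113, Σy² = 20870, Σxy = 24834
nΣxy − ΣxΣy = 124170 − 124614 = -444
nΣx² − (Σx)² = 150565 − 149769 = 796; nΣy² − (Σy)² = 104350 − 103684 = 666
r = -444 / √(796 × 666) = -444 / 728.1044 ≈ -0.610

-0.610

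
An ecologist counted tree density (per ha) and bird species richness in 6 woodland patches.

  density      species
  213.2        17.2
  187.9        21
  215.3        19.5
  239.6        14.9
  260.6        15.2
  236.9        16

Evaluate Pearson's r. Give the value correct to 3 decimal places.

n = 6, Σx = 1353.5, Σy = 103.8, Σx² = 308556.87, Σy² = 1826.14, Σxy = 23132.85
nΣxy − ΣxΣy = 138797.1 − 140493.3 = -1696.2
nΣx² − (Σx)² = 1851341.22 − 1831962.25 = 19378.97; nΣy² − (Σy)² = 10956.84 − 10774.44 = 182.4
r = -1696.2 / √(19378.97 × 182.4) = -1696.2 / 1880.0862 ≈ -0.902

-0.902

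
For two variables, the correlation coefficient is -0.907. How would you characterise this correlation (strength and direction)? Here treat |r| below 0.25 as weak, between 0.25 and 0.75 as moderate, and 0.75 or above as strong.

r = -0.907 < 0 so the relationship is negative.
|r| = 0.907, which falls in the strong range.

strong negative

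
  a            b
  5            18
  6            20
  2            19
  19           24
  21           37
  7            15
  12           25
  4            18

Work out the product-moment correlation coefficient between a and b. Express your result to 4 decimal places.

0.8342

n = 8, Σa = 76, Σb = 176, Σa² = 1076, Σb² = 4204, Σab = 1958
nΣab − ΣaΣb = 15664 − 13376 = 2288
nΣa² − (Σa)² = 8608 − 5776 = 2832; nΣb² − (Σb)² = 33632 − 30976 = 2656
r = 2288 / √(2832 × 2656) = 2288 / 2742.5886 ≈ 0.8342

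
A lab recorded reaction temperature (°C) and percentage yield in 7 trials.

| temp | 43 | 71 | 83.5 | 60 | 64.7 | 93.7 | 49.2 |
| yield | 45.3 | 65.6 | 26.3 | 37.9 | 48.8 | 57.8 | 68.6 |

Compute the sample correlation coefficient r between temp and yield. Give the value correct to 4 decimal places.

n = 7, Σx = 465.1, Σy = 350.3, Σx² = 32848.67, Σy² = 18911.79, Σxy = 23023.89
nΣxy − ΣxΣy = 161167.23 − 162924.53 = -1757.3
nΣx² − (Σx)² = 229940.69 − 216318.01 = 13622.68; nΣy² − (Σy)² = 132382.53 − 122710.09 = 9672.44
r = -1757.3 / √(13622.68 × 9672.44) = -1757.3 / 11478.8743 ≈ -0.1531

-0.1531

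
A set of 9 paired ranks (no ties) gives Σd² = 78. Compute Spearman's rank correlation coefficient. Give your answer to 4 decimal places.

ρ = 1 − 6Σd² / [n(n²−1)] = 1 − 6×78 / (9×80)
  = 1 − 468/720 = 1 − 0.65000 ≈ 0.3500

0.3500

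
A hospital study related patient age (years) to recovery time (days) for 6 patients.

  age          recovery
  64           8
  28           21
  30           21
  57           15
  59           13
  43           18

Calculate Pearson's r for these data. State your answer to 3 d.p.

n = 6, Σx = 281, Σy = 96, Σx² = 14359, Σy² = 1664, Σxy = 4126
nΣxy − ΣxΣy = 24756 − 26976 = -2220
nΣx² − (Σx)² = 86154 − 78961 = 7193; nΣy² − (Σy)² = 9984 − 9216 = 768
r = -2220 / √(7193 × 768) = -2220 / 2350.3668 ≈ -0.945

-0.945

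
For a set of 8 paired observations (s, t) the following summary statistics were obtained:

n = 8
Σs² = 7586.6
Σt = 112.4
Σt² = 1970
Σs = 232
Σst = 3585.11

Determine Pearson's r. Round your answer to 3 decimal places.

r = (nΣst − ΣsΣt) / √[(nΣs² − (Σs)²)(nΣt² − (Σt)²)]
Numerator: 8×3585.11 − 232×112.4 = 2604.08
Denominator: √[(60692.8 − 53824)(15760 − 12633.76)] = √[6868.8 × 3126.24] = 4633.9527
r = 2604.08 / 4633.9527 ≈ 0.562

0.562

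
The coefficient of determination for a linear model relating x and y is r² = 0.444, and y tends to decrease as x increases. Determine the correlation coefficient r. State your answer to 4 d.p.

-0.6663

|r| = √0.444 = 0.6663
The association is negative, so r = −0.6663.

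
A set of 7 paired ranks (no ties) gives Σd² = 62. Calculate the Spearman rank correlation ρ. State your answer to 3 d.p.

ρ = 1 − 6Σd² / [n(n²−1)] = 1 − 6×62 / (7×48)
  = 1 − 372/336 = 1 − 1.1071 ≈ -0.107

-0.107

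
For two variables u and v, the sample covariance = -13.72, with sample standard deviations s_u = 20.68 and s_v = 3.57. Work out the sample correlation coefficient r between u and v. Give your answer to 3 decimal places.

r = Cov(u,v) / (s_u · s_v) = -13.72 / (20.68 × 3.57)
  = -13.72 / 73.8276 ≈ -0.186

-0.186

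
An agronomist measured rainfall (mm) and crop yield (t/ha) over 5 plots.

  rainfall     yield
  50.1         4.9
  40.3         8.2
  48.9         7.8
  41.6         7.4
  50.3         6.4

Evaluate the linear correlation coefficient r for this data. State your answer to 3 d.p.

-0.674

n = 5, Σx = 231.2, Σy = 34.7, Σx² = 10785.96, Σy² = 247.81, Σxy = 1587.13
nΣxy − ΣxΣy = 7935.65 − 8022.64 = -86.99
nΣx² − (Σx)² = 53929.8 − 53453.44 = 476.36; nΣy² − (Σy)² = 1239.05 − 1204.09 = 34.96
r = -86.99 / √(476.36 × 34.96) = -86.99 / 129.0486 ≈ -0.674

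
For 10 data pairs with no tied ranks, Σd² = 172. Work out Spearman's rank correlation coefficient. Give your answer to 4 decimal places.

-0.0424

ρ = 1 − 6Σd² / [n(n²−1)] = 1 − 6×172 / (10×99)
  = 1 − 1032/990 = 1 − 1.04242 ≈ -0.0424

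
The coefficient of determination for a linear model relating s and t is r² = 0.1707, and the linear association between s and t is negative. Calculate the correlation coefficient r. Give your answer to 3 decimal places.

-0.413

|r| = √0.1707 = 0.413
The association is negative, so r = −0.413.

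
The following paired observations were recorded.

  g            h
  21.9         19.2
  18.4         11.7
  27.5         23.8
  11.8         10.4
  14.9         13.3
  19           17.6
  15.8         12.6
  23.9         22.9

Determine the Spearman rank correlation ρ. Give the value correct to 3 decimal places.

Rank g: 6, 4, 8, 1, 2, 5, 3, 7
Rank h: 6, 2, 8, 1, 4, 5, 3, 7
d = rank(g) − rank(h): 0, 2, 0, 0, -2, 0, 0, 0; Σd² = 8
ρ = 1 − 6Σd² / [n(n²−1)] = 1 − 6×8 / (8×63) = 1 − 48/504 ≈ 0.905

0.905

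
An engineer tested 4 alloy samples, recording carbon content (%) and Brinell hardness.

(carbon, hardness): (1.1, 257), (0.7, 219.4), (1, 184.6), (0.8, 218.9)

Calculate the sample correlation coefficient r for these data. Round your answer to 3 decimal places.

n = 4, Σx = 3.6, Σy = 879.9, Σx² = 3.34, Σy² = 196179.73, Σxy = 796
nΣxy − ΣxΣy = 3184 − 3167.64 = 16.36
nΣx² − (Σx)² = 13.36 − 12.96 = 0.4; nΣy² − (Σy)² = 784718.92 − 774224.01 = 10494.91
r = 16.36 / √(0.4 × 10494.91) = 16.36 / 64.7917 ≈ 0.253

0.253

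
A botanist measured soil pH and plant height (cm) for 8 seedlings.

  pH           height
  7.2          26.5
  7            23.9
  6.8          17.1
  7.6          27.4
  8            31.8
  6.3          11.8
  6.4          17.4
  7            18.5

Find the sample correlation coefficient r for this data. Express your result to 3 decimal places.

0.936

n = 8, Σx = 56.3, Σy = 174.4, Σx² = 398.49, Σy² = 4112.12, Σxy = 1252.22
nΣxy − ΣxΣy = 10017.76 − 9818.72 = 199.04
nΣx² − (Σx)² = 3187.92 − 3169.69 = 18.23; nΣy² − (Σy)² = 32896.96 − 30415.36 = 2481.6
r = 199.04 / √(18.23 × 2481.6) = 199.04 / 212.6960 ≈ 0.936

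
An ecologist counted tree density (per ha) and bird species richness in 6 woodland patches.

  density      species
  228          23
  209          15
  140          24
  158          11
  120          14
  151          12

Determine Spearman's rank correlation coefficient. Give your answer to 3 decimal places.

0.086

Rank density: 6, 5, 2, 4, 1, 3
Rank species: 5, 4, 6, 1, 3, 2
d = rank(density) − rank(species): 1, 1, -4, 3, -2, 1; Σd² = 32
ρ = 1 − 6Σd² / [n(n²−1)] = 1 − 6×32 / (6×35) = 1 − 192/210 ≈ 0.086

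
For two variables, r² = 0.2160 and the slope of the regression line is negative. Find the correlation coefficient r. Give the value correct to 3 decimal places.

|r| = √0.2160 = 0.465
The association is negative, so r = −0.465.

-0.465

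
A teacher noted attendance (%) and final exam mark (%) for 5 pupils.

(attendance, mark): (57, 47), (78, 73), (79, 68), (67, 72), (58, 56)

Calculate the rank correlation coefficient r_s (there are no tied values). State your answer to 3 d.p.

Rank attendance: 1, 4, 5, 3, 2
Rank mark: 1, 5, 3, 4, 2
d = rank(attendance) − rank(mark): 0, -1, 2, -1, 0; Σd² = 6
ρ = 1 − 6Σd² / [n(n²−1)] = 1 − 6×6 / (5×24) = 1 − 36/120 ≈ 0.700

0.700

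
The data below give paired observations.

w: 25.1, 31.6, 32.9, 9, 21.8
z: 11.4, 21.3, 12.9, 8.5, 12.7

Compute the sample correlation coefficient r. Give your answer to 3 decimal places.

n = 5, Σw = 120.4, Σz = 66.8, Σw² = 3267.22, Σz² = 983.6, Σwz = 1736.99
nΣwz − ΣwΣz = 8684.95 − 8042.72 = 642.23
nΣw² − (Σw)² = 16336.1 − 14496.16 = 1839.94; nΣz² − (Σz)² = 4918 − 4462.24 = 455.76
r = 642.23 / √(1839.94 × 455.76) = 642.23 / 915.7353 ≈ 0.701

0.701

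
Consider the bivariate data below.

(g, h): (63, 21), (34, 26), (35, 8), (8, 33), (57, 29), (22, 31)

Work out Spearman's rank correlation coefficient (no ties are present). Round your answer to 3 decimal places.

Rank g: 6, 3, 4, 1, 5, 2
Rank h: 2, 3, 1, 6, 4, 5
d = rank(g) − rank(h): 4, 0, 3, -5, 1, -3; Σd² = 60
ρ = 1 − 6Σd² / [n(n²−1)] = 1 − 6×60 / (6×35) = 1 − 360/210 ≈ -0.714

-0.714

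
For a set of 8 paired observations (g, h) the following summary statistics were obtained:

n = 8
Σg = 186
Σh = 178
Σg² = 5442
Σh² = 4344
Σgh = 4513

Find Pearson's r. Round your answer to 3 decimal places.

0.572

r = (nΣgh − ΣgΣh) / √[(nΣg² − (Σg)²)(nΣh² − (Σh)²)]
Numerator: 8×4513 − 186×178 = 2996
Denominator: √[(43536 − 34596)(34752 − 31684)] = √[8940 × 3068] = 5237.1672
r = 2996 / 5237.1672 ≈ 0.572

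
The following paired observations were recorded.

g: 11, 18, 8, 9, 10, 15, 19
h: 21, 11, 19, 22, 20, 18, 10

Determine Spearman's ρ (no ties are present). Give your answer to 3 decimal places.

-0.750

Rank g: 4, 6, 1, 2, 3, 5, 7
Rank h: 6, 2, 4, 7, 5, 3, 1
d = rank(g) − rank(h): -2, 4, -3, -5, -2, 2, 6; Σd² = 98
ρ = 1 − 6Σd² / [n(n²−1)] = 1 − 6×98 / (7×48) = 1 − 588/336 ≈ -0.750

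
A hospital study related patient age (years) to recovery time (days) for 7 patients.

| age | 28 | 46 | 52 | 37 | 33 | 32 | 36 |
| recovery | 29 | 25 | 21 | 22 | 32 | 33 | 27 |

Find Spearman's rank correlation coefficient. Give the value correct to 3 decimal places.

-0.857

Rank age: 1, 6, 7, 5, 3, 2, 4
Rank recovery: 5, 3, 1, 2, 6, 7, 4
d = rank(age) − rank(recovery): -4, 3, 6, 3, -3, -5, 0; Σd² = 104
ρ = 1 − 6Σd² / [n(n²−1)] = 1 − 6×104 / (7×48) = 1 − 624/336 ≈ -0.857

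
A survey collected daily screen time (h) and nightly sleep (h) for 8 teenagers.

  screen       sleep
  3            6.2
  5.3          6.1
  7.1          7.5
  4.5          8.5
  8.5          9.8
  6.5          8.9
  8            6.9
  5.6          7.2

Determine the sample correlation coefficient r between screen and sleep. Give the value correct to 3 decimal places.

0.512

n = 8, Σx = 48.5, Σy = 61.1, Σx² = 317.61, Σy² = 478.85, Σxy = 379.1
nΣxy − ΣxΣy = 3032.8 − 2963.35 = 69.45
nΣx² − (Σx)² = 2540.88 − 2352.25 = 188.63; nΣy² − (Σy)² = 3830.8 − 3733.21 = 97.59
r = 69.45 / √(188.63 × 97.59) = 69.45 / 135.6776 ≈ 0.512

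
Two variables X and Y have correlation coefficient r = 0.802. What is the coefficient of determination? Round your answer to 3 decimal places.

r² = (0.802)² = 0.643

0.643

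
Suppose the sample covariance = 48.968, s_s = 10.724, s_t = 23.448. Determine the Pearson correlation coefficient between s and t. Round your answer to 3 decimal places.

r = Cov(s,t) / (s_s · s_t) = 48.968 / (10.724 × 23.448)
  = 48.968 / 251.4564 ≈ 0.195

0.195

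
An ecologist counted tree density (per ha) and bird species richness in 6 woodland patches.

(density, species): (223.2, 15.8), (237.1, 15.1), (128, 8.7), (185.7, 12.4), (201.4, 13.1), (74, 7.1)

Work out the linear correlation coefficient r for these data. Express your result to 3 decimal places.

0.979

n = 6, Σx = 1049.4, Σy = 72.2, Σx² = 202941.1, Σy² = 929.12, Σxy = 13686.79
nΣxy − ΣxΣy = 82120.74 − 75766.68 = 6354.06
nΣx² − (Σx)² = 1217646.6 − 1101240.36 = 116406.24; nΣy² − (Σy)² = 5574.72 − 5212.84 = 361.88
r = 6354.06 / √(116406.24 × 361.88) = 6354.06 / 6490.3844 ≈ 0.979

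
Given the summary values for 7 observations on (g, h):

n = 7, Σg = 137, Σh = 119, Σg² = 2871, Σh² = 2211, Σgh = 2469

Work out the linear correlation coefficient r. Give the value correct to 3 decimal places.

r = (nΣgh − ΣgΣh) / √[(nΣg² − (Σg)²)(nΣh² − (Σh)²)]
Numerator: 7×2469 − 137×119 = 980
Denominator: √[(20097 − 18769)(15477 − 14161)] = √[1328 × 1316] = 1321.9864
r = 980 / 1321.9864 ≈ 0.741

0.741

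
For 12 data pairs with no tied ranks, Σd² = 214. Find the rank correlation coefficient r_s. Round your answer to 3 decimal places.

0.252

ρ = 1 − 6Σd² / [n(n²−1)] = 1 − 6×214 / (12×143)
  = 1 − 1284/1716 = 1 − 0.7483 ≈ 0.252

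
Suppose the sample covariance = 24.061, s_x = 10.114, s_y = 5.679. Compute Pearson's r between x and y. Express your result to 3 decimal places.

0.419

r = Cov(x,y) / (s_x · s_y) = 24.061 / (10.114 × 5.679)
  = 24.061 / 57.4374 ≈ 0.419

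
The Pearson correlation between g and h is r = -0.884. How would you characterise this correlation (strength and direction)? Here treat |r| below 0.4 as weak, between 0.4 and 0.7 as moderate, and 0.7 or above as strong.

r = -0.884 < 0 so the relationship is negative.
|r| = 0.884, which falls in the strong range.

strong negative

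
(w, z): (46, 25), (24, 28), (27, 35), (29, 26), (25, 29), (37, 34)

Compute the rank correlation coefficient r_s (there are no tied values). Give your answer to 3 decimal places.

-0.314

Rank w: 6, 1, 3, 4, 2, 5
Rank z: 1, 3, 6, 2, 4, 5
d = rank(w) − rank(z): 5, -2, -3, 2, -2, 0; Σd² = 46
ρ = 1 − 6Σd² / [n(n²−1)] = 1 − 6×46 / (6×35) = 1 − 276/210 ≈ -0.314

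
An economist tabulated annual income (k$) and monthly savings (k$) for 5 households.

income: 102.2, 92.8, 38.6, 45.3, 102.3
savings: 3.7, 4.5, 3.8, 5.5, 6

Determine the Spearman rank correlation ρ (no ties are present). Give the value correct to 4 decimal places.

0.3000

Rank income: 4, 3, 1, 2, 5
Rank savings: 1, 3, 2, 4, 5
d = rank(income) − rank(savings): 3, 0, -1, -2, 0; Σd² = 14
ρ = 1 − 6Σd² / [n(n²−1)] = 1 − 6×14 / (5×24) = 1 − 84/120 ≈ 0.3000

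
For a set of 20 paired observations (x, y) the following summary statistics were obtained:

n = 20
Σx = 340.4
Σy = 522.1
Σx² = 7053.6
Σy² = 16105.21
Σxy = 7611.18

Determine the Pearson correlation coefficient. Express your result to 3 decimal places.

-0.722

r = (nΣxy − ΣxΣy) / √[(nΣx² − (Σx)²)(nΣy² − (Σy)²)]
Numerator: 20×7611.18 − 340.4×522.1 = -25499.24
Denominator: √[(141072 − 115872.16)(322104.2 − 272588.41)] = √[25199.84 × 49515.79] = 35324.0709
r = -25499.24 / 35324.0709 ≈ -0.722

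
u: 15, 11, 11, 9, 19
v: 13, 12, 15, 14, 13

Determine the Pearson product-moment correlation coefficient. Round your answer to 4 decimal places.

-0.3289

n = 5, Σu = 65, Σv = 67, Σu² = 909, Σv² = 903, Σuv = 865
nΣuv − ΣuΣv = 4325 − 4355 = -30
nΣu² − (Σu)² = 4545 − 4225 = 320; nΣv² − (Σv)² = 4515 − 4489 = 26
r = -30 / √(320 × 26) = -30 / 91.2140 ≈ -0.3289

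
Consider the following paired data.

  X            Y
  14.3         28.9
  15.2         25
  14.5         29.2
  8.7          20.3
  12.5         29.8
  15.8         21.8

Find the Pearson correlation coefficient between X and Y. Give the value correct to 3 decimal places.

n = 6, ΣX = 81, ΣY = 155, ΣX² = 1127.36, ΣY² = 4088.22, ΣXY = 2110.22
nΣXY − ΣXΣY = 12661.32 − 12555 = 106.32
nΣX² − (ΣX)² = 6764.16 − 6561 = 203.16; nΣY² − (ΣY)² = 24529.32 − 24025 = 504.32
r = 106.32 / √(203.16 × 504.32) = 106.32 / 320.0901 ≈ 0.332

0.332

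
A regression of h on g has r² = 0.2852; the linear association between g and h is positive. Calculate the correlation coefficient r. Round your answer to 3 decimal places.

|r| = √0.2852 = 0.534
The association is positive, so r = 0.534.

0.534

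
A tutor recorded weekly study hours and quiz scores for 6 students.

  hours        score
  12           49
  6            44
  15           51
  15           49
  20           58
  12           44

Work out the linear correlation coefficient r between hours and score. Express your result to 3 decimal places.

n = 6, Σx = 80, Σy = 295, Σx² = 1174, Σy² = 14639, Σxy = 4040
nΣxy − ΣxΣy = 24240 − 23600 = 640
nΣx² − (Σx)² = 7044 − 6400 = 644; nΣy² − (Σy)² = 87834 − 87025 = 809
r = 640 / √(644 × 809) = 640 / 721.8005 ≈ 0.887

0.887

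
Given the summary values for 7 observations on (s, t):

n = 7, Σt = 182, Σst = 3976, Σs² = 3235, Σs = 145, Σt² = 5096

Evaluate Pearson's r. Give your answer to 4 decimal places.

r = (nΣst − ΣsΣt) / √[(nΣs² − (Σs)²)(nΣt² − (Σt)²)]
Numerator: 7×3976 − 145×182 = 1442
Denominator: √[(22645 − 21025)(35672 − 33124)] = √[1620 × 2548] = 2031.6890
r = 1442 / 2031.6890 ≈ 0.7098

0.7098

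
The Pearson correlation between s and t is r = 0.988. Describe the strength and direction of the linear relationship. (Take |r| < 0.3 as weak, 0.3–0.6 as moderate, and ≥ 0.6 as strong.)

strong positive

r = 0.988 > 0 so the relationship is positive.
|r| = 0.988, which falls in the strong range.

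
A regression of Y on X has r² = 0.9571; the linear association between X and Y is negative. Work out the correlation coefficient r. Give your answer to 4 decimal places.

|r| = √0.9571 = 0.9783
The association is negative, so r = −0.9783.

-0.9783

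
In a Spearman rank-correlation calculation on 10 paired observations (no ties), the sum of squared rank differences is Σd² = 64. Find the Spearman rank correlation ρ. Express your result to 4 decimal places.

0.6121

ρ = 1 − 6Σd² / [n(n²−1)] = 1 − 6×64 / (10×99)
  = 1 − 384/990 = 1 − 0.38788 ≈ 0.6121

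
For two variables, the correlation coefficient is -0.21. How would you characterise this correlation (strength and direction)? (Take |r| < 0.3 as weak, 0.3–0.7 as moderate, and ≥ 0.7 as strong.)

weak negative

r = -0.21 < 0 so the relationship is negative.
|r| = 0.21, which falls in the weak range.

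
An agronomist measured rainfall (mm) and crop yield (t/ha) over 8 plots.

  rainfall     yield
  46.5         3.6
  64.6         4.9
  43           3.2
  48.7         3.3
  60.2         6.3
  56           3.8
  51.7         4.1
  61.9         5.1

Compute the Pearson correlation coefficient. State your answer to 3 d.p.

0.807

n = 8, Σx = 432.6, Σy = 34.3, Σx² = 23820.64, Σy² = 155.05, Σxy = 1901.97
nΣxy − ΣxΣy = 15215.76 − 14838.18 = 377.58
nΣx² − (Σx)² = 190565.12 − 187142.76 = 3422.36; nΣy² − (Σy)² = 1240.4 − 1176.49 = 63.91
r = 377.58 / √(3422.36 × 63.91) = 377.58 / 467.6783 ≈ 0.807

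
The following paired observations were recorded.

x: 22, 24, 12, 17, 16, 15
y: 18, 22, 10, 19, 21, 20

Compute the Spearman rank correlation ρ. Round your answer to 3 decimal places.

0.486

Rank x: 5, 6, 1, 4, 3, 2
Rank y: 2, 6, 1, 3, 5, 4
d = rank(x) − rank(y): 3, 0, 0, 1, -2, -2; Σd² = 18
ρ = 1 − 6Σd² / [n(n²−1)] = 1 − 6×18 / (6×35) = 1 − 108/210 ≈ 0.486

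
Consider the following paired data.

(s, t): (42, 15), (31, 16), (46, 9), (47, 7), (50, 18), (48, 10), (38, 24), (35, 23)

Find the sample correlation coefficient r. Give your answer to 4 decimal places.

n = 8, Σs = 337, Σt = 122, Σs² = 14523, Σt² = 2140, Σst = 4966
nΣst − ΣsΣt = 39728 − 41114 = -1386
nΣs² − (Σs)² = 116184 − 113569 = 2615; nΣt² − (Σt)² = 17120 − 14884 = 2236
r = -1386 / √(2615 × 2236) = -1386 / 2418.0860 ≈ -0.5732

-0.5732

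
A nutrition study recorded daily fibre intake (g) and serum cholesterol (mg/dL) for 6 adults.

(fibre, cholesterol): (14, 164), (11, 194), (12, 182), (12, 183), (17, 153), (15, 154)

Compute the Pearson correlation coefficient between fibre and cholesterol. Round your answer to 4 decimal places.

-0.9558

n = 6, Σx = 81, Σy = 1030, Σx² = 1119, Σy² = 178270, Σxy = 13721
nΣxy − ΣxΣy = 82326 − 83430 = -1104
nΣx² − (Σx)² = 6714 − 6561 = 153; nΣy² − (Σy)² = 1069620 − 1060900 = 8720
r = -1104 / √(153 × 8720) = -1104 / 1155.0584 ≈ -0.9558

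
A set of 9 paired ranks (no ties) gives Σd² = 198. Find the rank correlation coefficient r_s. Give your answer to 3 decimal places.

ρ = 1 − 6Σd² / [n(n²−1)] = 1 − 6×198 / (9×80)
  = 1 − 1188/720 = 1 − 1.6500 ≈ -0.650

-0.650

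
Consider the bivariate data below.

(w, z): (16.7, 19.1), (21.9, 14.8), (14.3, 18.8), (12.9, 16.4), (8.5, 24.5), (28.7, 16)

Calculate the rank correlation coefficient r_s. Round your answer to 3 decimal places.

Rank w: 4, 5, 3, 2, 1, 6
Rank z: 5, 1, 4, 3, 6, 2
d = rank(w) − rank(z): -1, 4, -1, -1, -5, 4; Σd² = 60
ρ = 1 − 6Σd² / [n(n²−1)] = 1 − 6×60 / (6×35) = 1 − 360/210 ≈ -0.714

-0.714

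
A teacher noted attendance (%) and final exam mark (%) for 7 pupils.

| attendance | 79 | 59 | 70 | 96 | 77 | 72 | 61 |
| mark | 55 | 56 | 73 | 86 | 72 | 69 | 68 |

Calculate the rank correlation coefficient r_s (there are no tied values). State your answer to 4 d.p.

Rank attendance: 6, 1, 3, 7, 5, 4, 2
Rank mark: 1, 2, 6, 7, 5, 4, 3
d = rank(attendance) − rank(mark): 5, -1, -3, 0, 0, 0, -1; Σd² = 36
ρ = 1 − 6Σd² / [n(n²−1)] = 1 − 6×36 / (7×48) = 1 − 216/336 ≈ 0.3571

0.3571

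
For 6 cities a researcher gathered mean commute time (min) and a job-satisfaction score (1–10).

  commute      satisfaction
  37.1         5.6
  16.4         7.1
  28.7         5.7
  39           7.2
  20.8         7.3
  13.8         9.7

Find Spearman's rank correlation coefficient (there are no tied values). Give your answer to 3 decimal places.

Rank commute: 5, 2, 4, 6, 3, 1
Rank satisfaction: 1, 3, 2, 4, 5, 6
d = rank(commute) − rank(satisfaction): 4, -1, 2, 2, -2, -5; Σd² = 54
ρ = 1 − 6Σd² / [n(n²−1)] = 1 − 6×54 / (6×35) = 1 − 324/210 ≈ -0.543

-0.543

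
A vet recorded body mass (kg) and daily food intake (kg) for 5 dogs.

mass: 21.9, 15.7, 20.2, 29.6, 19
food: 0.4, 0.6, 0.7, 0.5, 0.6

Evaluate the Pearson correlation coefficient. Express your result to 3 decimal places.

n = 5, Σx = 106.4, Σy = 2.8, Σx² = 2371.3, Σy² = 1.62, Σxy = 58.52
nΣxy − ΣxΣy = 292.6 − 297.92 = -5.32
nΣx² − (Σx)² = 11856.5 − 11320.96 = 535.54; nΣy² − (Σy)² = 8.1 − 7.84 = 0.26
r = -5.32 / √(535.54 × 0.26) = -5.32 / 11.8000 ≈ -0.451

-0.451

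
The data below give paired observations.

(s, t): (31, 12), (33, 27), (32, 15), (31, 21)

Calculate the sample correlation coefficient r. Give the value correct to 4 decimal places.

0.6673

n = 4, Σs = 127, Σt = 75, Σs² = 4035, Σt² = 1539, Σst = 2394
nΣst − ΣsΣt = 9576 − 9525 = 51
nΣs² − (Σs)² = 16140 − 16129 = 11; nΣt² − (Σt)² = 6156 − 5625 = 531
r = 51 / √(11 × 531) = 51 / 76.4264 ≈ 0.6673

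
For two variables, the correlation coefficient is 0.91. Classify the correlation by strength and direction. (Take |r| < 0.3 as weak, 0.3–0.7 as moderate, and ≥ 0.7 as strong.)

r = 0.91 > 0 so the relationship is positive.
|r| = 0.91, which falls in the strong range.

strong positive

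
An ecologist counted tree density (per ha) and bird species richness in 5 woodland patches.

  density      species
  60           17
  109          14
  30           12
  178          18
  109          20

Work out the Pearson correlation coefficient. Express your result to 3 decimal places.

n = 5, Σx = 486, Σy = 81, Σx² = 59946, Σy² = 1353, Σxy = 8290
nΣxy − ΣxΣy = 41450 − 39366 = 2084
nΣx² − (Σx)² = 299730 − 236196 = 63534; nΣy² − (Σy)² = 6765 − 6561 = 204
r = 2084 / √(63534 × 204) = 2084 / 3600.1300 ≈ 0.579

0.579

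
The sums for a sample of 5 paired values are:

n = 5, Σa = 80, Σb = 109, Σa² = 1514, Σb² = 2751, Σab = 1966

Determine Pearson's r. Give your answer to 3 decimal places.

0.750

r = (nΣab − ΣaΣb) / √[(nΣa² − (Σa)²)(nΣb² − (Σb)²)]
Numerator: 5×1966 − 80×109 = 1110
Denominator: √[(7570 − 6400)(13755 − 11881)] = √[1170 × 1874] = 1480.7363
r = 1110 / 1480.7363 ≈ 0.750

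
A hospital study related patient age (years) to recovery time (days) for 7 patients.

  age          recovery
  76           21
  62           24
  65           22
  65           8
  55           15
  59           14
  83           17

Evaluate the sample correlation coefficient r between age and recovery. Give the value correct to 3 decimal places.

0.179

n = 7, Σx = 465, Σy = 121, Σx² = 31465, Σy² = 2275, Σxy = 8096
nΣxy − ΣxΣy = 56672 − 56265 = 407
nΣx² − (Σx)² = 220255 − 216225 = 4030; nΣy² − (Σy)² = 15925 − 14641 = 1284
r = 407 / √(4030 × 1284) = 407 / 2274.7571 ≈ 0.179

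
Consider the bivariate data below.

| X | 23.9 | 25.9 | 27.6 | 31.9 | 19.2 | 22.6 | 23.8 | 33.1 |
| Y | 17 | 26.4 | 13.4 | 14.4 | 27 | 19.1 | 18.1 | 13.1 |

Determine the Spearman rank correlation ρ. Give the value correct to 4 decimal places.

-0.8333

Rank X: 4, 5, 6, 7, 1, 2, 3, 8
Rank Y: 4, 7, 2, 3, 8, 6, 5, 1
d = rank(X) − rank(Y): 0, -2, 4, 4, -7, -4, -2, 7; Σd² = 154
ρ = 1 − 6Σd² / [n(n²−1)] = 1 − 6×154 / (8×63) = 1 − 924/504 ≈ -0.8333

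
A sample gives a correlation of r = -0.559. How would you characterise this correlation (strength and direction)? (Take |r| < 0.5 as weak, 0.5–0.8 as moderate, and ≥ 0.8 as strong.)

r = -0.559 < 0 so the relationship is negative.
|r| = 0.559, which falls in the moderate range.

moderate negative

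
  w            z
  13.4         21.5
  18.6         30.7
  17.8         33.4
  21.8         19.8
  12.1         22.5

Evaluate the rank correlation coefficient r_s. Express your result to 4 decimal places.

Rank w: 2, 4, 3, 5, 1
Rank z: 2, 4, 5, 1, 3
d = rank(w) − rank(z): 0, 0, -2, 4, -2; Σd² = 24
ρ = 1 − 6Σd² / [n(n²−1)] = 1 − 6×24 / (5×24) = 1 − 144/120 ≈ -0.2000

-0.2000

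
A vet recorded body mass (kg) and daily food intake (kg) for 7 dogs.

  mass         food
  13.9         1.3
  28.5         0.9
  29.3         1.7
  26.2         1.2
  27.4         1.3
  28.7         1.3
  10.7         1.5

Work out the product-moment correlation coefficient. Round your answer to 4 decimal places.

-0.2169

n = 7, Σx = 164.7, Σy = 9.2, Σx² = 4239.33, Σy² = 12.46, Σxy = 213.95
nΣxy − ΣxΣy = 1497.65 − 1515.24 = -17.59
nΣx² − (Σx)² = 29675.31 − 27126.09 = 2549.22; nΣy² − (Σy)² = 87.22 − 84.64 = 2.58
r = -17.59 / √(2549.22 × 2.58) = -17.59 / 81.0986 ≈ -0.2169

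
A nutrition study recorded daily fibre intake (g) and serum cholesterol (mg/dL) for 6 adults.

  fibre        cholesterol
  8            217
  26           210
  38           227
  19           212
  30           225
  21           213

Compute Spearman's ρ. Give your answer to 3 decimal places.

0.486

Rank fibre: 1, 4, 6, 2, 5, 3
Rank cholesterol: 4, 1, 6, 2, 5, 3
d = rank(fibre) − rank(cholesterol): -3, 3, 0, 0, 0, 0; Σd² = 18
ρ = 1 − 6Σd² / [n(n²−1)] = 1 − 6×18 / (6×35) = 1 − 108/210 ≈ 0.486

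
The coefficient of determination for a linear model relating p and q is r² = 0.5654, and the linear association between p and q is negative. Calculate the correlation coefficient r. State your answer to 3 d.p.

-0.752

|r| = √0.5654 = 0.752
The association is negative, so r = −0.752.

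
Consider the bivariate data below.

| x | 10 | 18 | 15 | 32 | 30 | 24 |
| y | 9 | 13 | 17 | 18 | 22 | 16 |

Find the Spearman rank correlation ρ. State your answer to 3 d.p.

0.771

Rank x: 1, 3, 2, 6, 5, 4
Rank y: 1, 2, 4, 5, 6, 3
d = rank(x) − rank(y): 0, 1, -2, 1, -1, 1; Σd² = 8
ρ = 1 − 6Σd² / [n(n²−1)] = 1 − 6×8 / (6×35) = 1 − 48/210 ≈ 0.771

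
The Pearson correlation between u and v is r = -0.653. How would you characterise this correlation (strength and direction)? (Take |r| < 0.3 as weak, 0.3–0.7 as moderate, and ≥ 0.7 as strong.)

r = -0.653 < 0 so the relationship is negative.
|r| = 0.653, which falls in the moderate range.

moderate negative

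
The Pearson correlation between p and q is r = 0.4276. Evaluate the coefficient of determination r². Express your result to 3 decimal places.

r² = (0.4276)² = 0.183

0.183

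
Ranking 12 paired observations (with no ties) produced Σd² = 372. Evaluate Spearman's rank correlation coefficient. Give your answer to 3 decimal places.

ρ = 1 − 6Σd² / [n(n²−1)] = 1 − 6×372 / (12×143)
  = 1 − 2232/1716 = 1 − 1.3007 ≈ -0.301

-0.301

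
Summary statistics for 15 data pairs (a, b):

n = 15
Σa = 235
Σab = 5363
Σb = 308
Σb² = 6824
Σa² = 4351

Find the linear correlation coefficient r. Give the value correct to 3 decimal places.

r = (nΣab − ΣaΣb) / √[(nΣa² − (Σa)²)(nΣb² − (Σb)²)]
Numerator: 15×5363 − 235×308 = 8065
Denominator: √[(65265 − 55225)(102360 − 94864)] = √[10040 × 7496] = 8675.2429
r = 8065 / 8675.2429 ≈ 0.930

0.930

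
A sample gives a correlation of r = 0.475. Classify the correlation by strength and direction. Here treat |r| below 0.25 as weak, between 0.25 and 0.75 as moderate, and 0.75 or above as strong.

moderate positive

r = 0.475 > 0 so the relationship is positive.
|r| = 0.475, which falls in the moderate range.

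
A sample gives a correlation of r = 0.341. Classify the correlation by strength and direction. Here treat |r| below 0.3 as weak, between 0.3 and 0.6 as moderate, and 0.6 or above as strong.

moderate positive

r = 0.341 > 0 so the relationship is positive.
|r| = 0.341, which falls in the moderate range.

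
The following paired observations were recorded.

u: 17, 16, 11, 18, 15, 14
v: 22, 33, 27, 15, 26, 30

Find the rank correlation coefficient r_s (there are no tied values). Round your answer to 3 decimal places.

Rank u: 5, 4, 1, 6, 3, 2
Rank v: 2, 6, 4, 1, 3, 5
d = rank(u) − rank(v): 3, -2, -3, 5, 0, -3; Σd² = 56
ρ = 1 − 6Σd² / [n(n²−1)] = 1 − 6×56 / (6×35) = 1 − 336/210 ≈ -0.600

-0.600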